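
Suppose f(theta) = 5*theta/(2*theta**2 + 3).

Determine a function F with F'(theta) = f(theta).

The substitution u = 4*theta**2 + 6 works: f is exactly (dF/du)*(du/dtheta) for that inner function.
Check: d/dtheta[5*log(4*theta**2 + 6)/4] = 5*theta/(2*theta**2 + 3) = f(theta).

An antiderivative is F(theta) = 5*log(4*theta**2 + 6)/4.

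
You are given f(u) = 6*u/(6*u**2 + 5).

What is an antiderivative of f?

An antiderivative is F(u) = log(2*u**2 + 5/3)/2.

f matches the chain-rule pattern g'(h)*h' with inner function h(u) = 2*u**2 + 5/3; substituting w = h(u) collapses the integral.
Check: d/du[log(2*u**2 + 5/3)/2] = 6*u/(6*u**2 + 5) = f(u).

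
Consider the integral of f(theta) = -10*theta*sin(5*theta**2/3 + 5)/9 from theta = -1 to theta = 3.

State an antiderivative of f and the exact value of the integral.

The substitution u = 5*theta**2/3 + 5 works: f is exactly (dF/du)*(du/dtheta) for that inner function.
F(theta) = cos(5*theta**2/3 + 5)/3 is an antiderivative of f.
Check: d/dtheta[cos(5*theta**2/3 + 5)/3] = -10*theta*sin(5*theta**2/3 + 5)/9 = f(theta).
F(3) = cos(20)/3; F(-1) = cos(20/3)/3.
Integral = F(3) - F(-1) = -cos(20/3)/3 + cos(20)/3.

Antiderivative: F(theta) = cos(5*theta**2/3 + 5)/3; value = -cos(20/3)/3 + cos(20)/3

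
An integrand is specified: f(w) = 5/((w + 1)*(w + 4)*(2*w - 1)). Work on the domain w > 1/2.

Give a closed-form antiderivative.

An antiderivative is F(w) = 10*log(w - 1/2)/27 - 5*log(w + 1)/9 + 5*log(w + 4)/27.

Factor the denominator ((w + 1)*(w + 4)*(2*w - 1)) and decompose: f = 20/(27*(2*w - 1)) + 5/(27*(w + 4)) - 5/(9*(w + 1)); each piece integrates to a log, atan, or power term.
Check: d/dw[10*log(w - 1/2)/27 - 5*log(w + 1)/9 + 5*log(w + 4)/27] = 5/(2*w**3 + 9*w**2 + 3*w - 4), which equals f(w).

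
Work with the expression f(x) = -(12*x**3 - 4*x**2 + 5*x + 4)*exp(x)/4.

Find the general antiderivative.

F(x) = -(12*x**3 - 40*x**2 + 85*x - 81)*exp(x)/4 + C

f has the shape u'v + uv' for u = -3*x**3 + 10*x**2 - 85*x/4 + 81/4 and v = exp(x) — it is the derivative of the product u*v.
Check: d/dx[-(12*x**3 - 40*x**2 + 85*x - 81)*exp(x)/4] = -3*x**3*exp(x) + x**2*exp(x) - 5*x*exp(x)/4 - exp(x), which equals f(x).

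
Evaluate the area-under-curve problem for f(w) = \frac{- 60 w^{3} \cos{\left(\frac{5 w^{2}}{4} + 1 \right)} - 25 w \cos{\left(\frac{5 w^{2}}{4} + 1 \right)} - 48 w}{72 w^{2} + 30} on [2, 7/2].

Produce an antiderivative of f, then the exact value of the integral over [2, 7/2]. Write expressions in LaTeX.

A first test for any F(w): its w-derivative must equal f(w) identically.
F(w) = \frac{- \log{\left(4 w^{2} + \frac{5}{3} \right)} - \sin{\left(\frac{5 w^{2}}{4} + 1 \right)}}{3} is an antiderivative of f.
Check: d/dw[\frac{- \log{\left(4 w^{2} + \frac{5}{3} \right)} - \sin{\left(\frac{5 w^{2}}{4} + 1 \right)}}{3}] = \frac{- 60 w^{3} \cos{\left(\frac{5 w^{2}}{4} + 1 \right)} - 25 w \cos{\left(\frac{5 w^{2}}{4} + 1 \right)} - 48 w}{72 w^{2} + 30} = f(w).
F(7/2) = - \frac{\log{\left(\frac{152}{3} \right)}}{3} - \frac{\sin{\left(\frac{261}{16} \right)}}{3}; F(2) = - \frac{\log{\left(\frac{53}{3} \right)}}{3} - \frac{\sin{\left(6 \right)}}{3}.
Integral = F(7/2) - F(2) = - \frac{\log{\left(\frac{152}{3} \right)}}{3} + \frac{\sin{\left(6 \right)}}{3} - \frac{\sin{\left(\frac{261}{16} \right)}}{3} + \frac{\log{\left(\frac{53}{3} \right)}}{3}.

Antiderivative: F(w) = \frac{- \log{\left(4 w^{2} + \frac{5}{3} \right)} - \sin{\left(\frac{5 w^{2}}{4} + 1 \right)}}{3}; value = - \frac{\log{\left(\frac{152}{3} \right)}}{3} + \frac{\sin{\left(6 \right)}}{3} - \frac{\sin{\left(\frac{261}{16} \right)}}{3} + \frac{\log{\left(\frac{53}{3} \right)}}{3}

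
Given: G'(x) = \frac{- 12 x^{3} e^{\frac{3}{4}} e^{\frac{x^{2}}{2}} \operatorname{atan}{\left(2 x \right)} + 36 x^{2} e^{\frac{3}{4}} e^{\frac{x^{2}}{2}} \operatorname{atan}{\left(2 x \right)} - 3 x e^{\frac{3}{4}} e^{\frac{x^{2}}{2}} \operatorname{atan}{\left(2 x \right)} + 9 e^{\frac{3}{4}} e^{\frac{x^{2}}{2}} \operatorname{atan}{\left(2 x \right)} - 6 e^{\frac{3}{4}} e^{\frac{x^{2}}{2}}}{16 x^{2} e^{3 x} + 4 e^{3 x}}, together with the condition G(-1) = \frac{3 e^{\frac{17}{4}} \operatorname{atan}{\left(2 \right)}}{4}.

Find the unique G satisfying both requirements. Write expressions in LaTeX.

G'(x) has the shape u'v + uv' for u = - \frac{3 \operatorname{atan}{\left(2 x \right)}}{4} and v = e^{\frac{x^{2}}{2} - 3 x + \frac{3}{4}} — it is the derivative of the product u*v.
A general antiderivative is - \frac{3 e^{\frac{x^{2}}{2} - 3 x + \frac{3}{4}} \operatorname{atan}{\left(2 x \right)}}{4} + C.
The condition gives C = \frac{3 e^{\frac{17}{4}} \operatorname{atan}{\left(2 \right)}}{4} - (\frac{3 e^{\frac{17}{4}} \operatorname{atan}{\left(2 \right)}}{4}) = 0.
So G(x) = - \frac{3 e^{\frac{x^{2}}{2} - 3 x + \frac{3}{4}} \operatorname{atan}{\left(2 x \right)}}{4}.
Check: d/dx[- \frac{3 e^{\frac{x^{2}}{2} - 3 x + \frac{3}{4}} \operatorname{atan}{\left(2 x \right)}}{4}] = \frac{- 12 x^{3} e^{\frac{3}{4}} e^{- 3 x} e^{\frac{x^{2}}{2}} \operatorname{atan}{\left(2 x \right)} + 36 x^{2} e^{\frac{3}{4}} e^{- 3 x} e^{\frac{x^{2}}{2}} \operatorname{atan}{\left(2 x \right)} - 3 x e^{\frac{3}{4}} e^{- 3 x} e^{\frac{x^{2}}{2}} \operatorname{atan}{\left(2 x \right)} + 9 e^{\frac{3}{4}} e^{- 3 x} e^{\frac{x^{2}}{2}} \operatorname{atan}{\left(2 x \right)} - 6 e^{\frac{3}{4}} e^{- 3 x} e^{\frac{x^{2}}{2}}}{16 x^{2} + 4}, which equals G'(x).

G(x) = - \frac{3 e^{\frac{x^{2}}{2} - 3 x + \frac{3}{4}} \operatorname{atan}{\left(2 x \right)}}{4}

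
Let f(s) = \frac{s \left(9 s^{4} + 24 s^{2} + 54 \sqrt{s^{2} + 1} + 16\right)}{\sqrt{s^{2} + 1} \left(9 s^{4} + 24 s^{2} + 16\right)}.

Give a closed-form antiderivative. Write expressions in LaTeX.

Differentiate the proposed F(s) back; it has to land on f(s) exactly.
Check: d/ds[\frac{3 s^{2} \sqrt{s^{2} + 1} + 4 \sqrt{s^{2} + 1} - 9}{3 s^{2} + 4}] = \frac{9 s^{5} + 24 s^{3} + 54 s \sqrt{s^{2} + 1} + 16 s}{9 s^{4} \sqrt{s^{2} + 1} + 24 s^{2} \sqrt{s^{2} + 1} + 16 \sqrt{s^{2} + 1}}, which equals f(s).

An antiderivative is F(s) = \frac{3 s^{2} \sqrt{s^{2} + 1} + 4 \sqrt{s^{2} + 1} - 9}{3 s^{2} + 4}.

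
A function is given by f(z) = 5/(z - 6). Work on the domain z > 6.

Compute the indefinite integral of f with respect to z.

F(z) = 5*log(z - 6) + C

Whatever form F(z) takes, F'(z) = f(z) is non-negotiable.
Check: d/dz[5*log(z - 6)] = 5/(z - 6) = f(z).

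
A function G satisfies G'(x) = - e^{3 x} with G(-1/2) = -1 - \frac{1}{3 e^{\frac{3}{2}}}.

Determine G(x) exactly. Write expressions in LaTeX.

Since d/dx undoes antidifferentiation here, G(x) must give back the stated G'(x).
A general antiderivative is - \frac{e^{3 x}}{3} + C.
The condition gives C = -1 - \frac{1}{3 e^{\frac{3}{2}}} - (- \frac{1}{3 e^{\frac{3}{2}}}) = -1.
So G(x) = - \frac{e^{3 x} + 3}{3}.
Check: d/dx[- \frac{e^{3 x} + 3}{3}] = - e^{3 x} = G'(x).

G(x) = - \frac{e^{3 x} + 3}{3}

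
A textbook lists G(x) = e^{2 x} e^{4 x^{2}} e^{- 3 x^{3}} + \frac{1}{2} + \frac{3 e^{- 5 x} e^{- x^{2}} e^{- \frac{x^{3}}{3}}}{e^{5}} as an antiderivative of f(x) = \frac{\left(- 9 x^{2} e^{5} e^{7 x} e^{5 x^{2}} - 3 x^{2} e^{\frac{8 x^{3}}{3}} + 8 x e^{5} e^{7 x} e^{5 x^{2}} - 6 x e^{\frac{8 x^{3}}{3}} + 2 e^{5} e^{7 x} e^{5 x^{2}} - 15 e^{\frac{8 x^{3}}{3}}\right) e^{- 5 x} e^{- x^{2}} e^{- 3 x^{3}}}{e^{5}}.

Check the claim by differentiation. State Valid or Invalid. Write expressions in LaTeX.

Valid: G'(x) = f(x).

d/dx[G] = \frac{\left(- 9 x^{2} e^{5} e^{7 x} e^{5 x^{2}} e^{\frac{x^{3}}{3}} - 3 x^{2} e^{3 x^{3}} + 8 x e^{5} e^{7 x} e^{5 x^{2}} e^{\frac{x^{3}}{3}} - 6 x e^{3 x^{3}} + 2 e^{5} e^{7 x} e^{5 x^{2}} e^{\frac{x^{3}}{3}} - 15 e^{3 x^{3}}\right) e^{- 5 x} e^{- x^{2}} e^{- \frac{10 x^{3}}{3}}}{e^{5}}
This equals f(x) exactly, so the claim holds.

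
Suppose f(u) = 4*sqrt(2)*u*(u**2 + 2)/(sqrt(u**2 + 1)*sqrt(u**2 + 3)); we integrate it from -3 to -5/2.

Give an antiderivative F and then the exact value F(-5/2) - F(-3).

f matches the chain-rule pattern g'(h)*h' with inner function h(u) = u**4/2 + 2*u**2 + 3/2; substituting w = h(u) collapses the integral.
F(u) = 4*sqrt(u**4/2 + 2*u**2 + 3/2) is an antiderivative of f.
Check: d/du[4*sqrt(u**4/2 + 2*u**2 + 3/2)] = (4*sqrt(2)*u**3 + 8*sqrt(2)*u)/sqrt(u**4 + 4*u**2 + 3), which equals f(u).
F(-5/2) = sqrt(2146)/2; F(-3) = 8*sqrt(15).
Integral = F(-5/2) - F(-3) = -8*sqrt(15) + sqrt(2146)/2.

Antiderivative: F(u) = 4*sqrt(u**4/2 + 2*u**2 + 3/2); value = -8*sqrt(15) + sqrt(2146)/2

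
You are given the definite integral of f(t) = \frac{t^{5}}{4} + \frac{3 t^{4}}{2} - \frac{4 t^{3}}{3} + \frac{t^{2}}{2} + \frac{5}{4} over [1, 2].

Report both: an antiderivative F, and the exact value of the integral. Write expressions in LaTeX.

Integrate term by term and add the pieces.
F(t) = \frac{t \left(5 t^{5} + 36 t^{4} - 40 t^{3} + 20 t^{2} + 150\right)}{120} is an antiderivative of f.
Check: d/dt[\frac{t \left(5 t^{5} + 36 t^{4} - 40 t^{3} + 20 t^{2} + 150\right)}{120}] = \frac{t^{5}}{4} + \frac{3 t^{4}}{2} - \frac{4 t^{3}}{3} + \frac{t^{2}}{2} + \frac{5}{4} = f(t).
F(2) = \frac{323}{30}; F(1) = \frac{57}{40}.
Integral = F(2) - F(1) = \frac{1121}{120}.

Antiderivative: F(t) = \frac{t \left(5 t^{5} + 36 t^{4} - 40 t^{3} + 20 t^{2} + 150\right)}{120}; value = \frac{1121}{120}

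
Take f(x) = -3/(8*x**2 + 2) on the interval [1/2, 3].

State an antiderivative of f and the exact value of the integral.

Any candidate F(x) must reproduce f(x) exactly when differentiated.
F(x) = -3*atan(2*x)/4 is an antiderivative of f.
Check: d/dx[-3*atan(2*x)/4] = -3/(8*x**2 + 2) = f(x).
F(3) = -3*atan(6)/4; F(1/2) = -3*pi/16.
Integral = F(3) - F(1/2) = -3*atan(6)/4 + 3*pi/16.

Antiderivative: F(x) = -3*atan(2*x)/4; value = -3*atan(6)/4 + 3*pi/16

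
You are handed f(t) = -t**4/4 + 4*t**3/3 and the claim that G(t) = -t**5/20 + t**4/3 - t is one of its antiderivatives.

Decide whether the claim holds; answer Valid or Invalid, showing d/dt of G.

d/dt[G] = -t**4/4 + 4*t**3/3 - 1
d/dt[G] - f(t) = -1 != 0.

Invalid: d/dt[G] - f = -1, which is not 0.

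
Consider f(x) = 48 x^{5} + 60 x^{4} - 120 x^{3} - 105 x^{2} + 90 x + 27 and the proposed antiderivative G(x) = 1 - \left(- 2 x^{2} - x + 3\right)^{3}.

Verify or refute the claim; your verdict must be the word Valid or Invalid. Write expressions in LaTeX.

d/dx[G] = 48 x^{5} + 60 x^{4} - 120 x^{3} - 105 x^{2} + 90 x + 27
This equals f(x) exactly, so the claim holds.

Valid - differentiating G returns exactly f.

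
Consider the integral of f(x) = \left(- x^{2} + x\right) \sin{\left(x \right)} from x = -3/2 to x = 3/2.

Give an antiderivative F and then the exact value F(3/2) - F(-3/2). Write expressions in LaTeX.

Antiderivative: F(x) = x^{2} \cos{\left(x \right)} - 2 x \sin{\left(x \right)} - x \cos{\left(x \right)} + \sin{\left(x \right)} - 2 \cos{\left(x \right)}; value = - 3 \cos{\left(\frac{3}{2} \right)} + 2 \sin{\left(\frac{3}{2} \right)}

Whatever form F(x) takes, F'(x) = f(x) is non-negotiable.
F(x) = x^{2} \cos{\left(x \right)} - 2 x \sin{\left(x \right)} - x \cos{\left(x \right)} + \sin{\left(x \right)} - 2 \cos{\left(x \right)} is an antiderivative of f.
Check: d/dx[x^{2} \cos{\left(x \right)} - 2 x \sin{\left(x \right)} - x \cos{\left(x \right)} + \sin{\left(x \right)} - 2 \cos{\left(x \right)}] = - x^{2} \sin{\left(x \right)} + x \sin{\left(x \right)}, which equals f(x).
F(3/2) = - 2 \sin{\left(\frac{3}{2} \right)} - \frac{5 \cos{\left(\frac{3}{2} \right)}}{4}; F(-3/2) = - 4 \sin{\left(\frac{3}{2} \right)} + \frac{7 \cos{\left(\frac{3}{2} \right)}}{4}.
Integral = F(3/2) - F(-3/2) = - 3 \cos{\left(\frac{3}{2} \right)} + 2 \sin{\left(\frac{3}{2} \right)}.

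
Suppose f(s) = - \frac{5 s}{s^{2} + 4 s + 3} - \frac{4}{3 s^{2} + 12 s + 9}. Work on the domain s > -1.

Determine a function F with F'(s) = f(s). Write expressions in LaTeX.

The denominator factors as 3 \left(s + 1\right) \left(s + 3\right); partial fractions split f into directly integrable pieces: - \frac{41}{6 \left(s + 3\right)} + \frac{11}{6 \left(s + 1\right)}.
Check: d/ds[\frac{11 \log{\left(s + 1 \right)}}{6} - \frac{41 \log{\left(s + 3 \right)}}{6}] = \frac{- 15 s - 4}{3 s^{2} + 12 s + 9}, which equals f(s).

An antiderivative is F(s) = \frac{11 \log{\left(s + 1 \right)}}{6} - \frac{41 \log{\left(s + 3 \right)}}{6}.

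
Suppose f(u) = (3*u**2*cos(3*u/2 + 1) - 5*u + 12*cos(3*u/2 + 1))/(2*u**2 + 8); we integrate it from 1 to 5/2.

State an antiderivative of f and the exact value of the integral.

Antiderivative: F(u) = (-5*log(u**2 + 4) + 4*sin(3*u/2 + 1))/4; value = -5*log(41/4)/4 + sin(19/4) - sin(5/2) + 5*log(5)/4

An antiderivative F(u) passes only if d/du[F] lands on f(u) exactly.
F(u) = (-5*log(u**2 + 4) + 4*sin(3*u/2 + 1))/4 is an antiderivative of f.
Check: d/du[(-5*log(u**2 + 4) + 4*sin(3*u/2 + 1))/4] = (3*u**2*cos(3*u/2 + 1) - 5*u + 12*cos(3*u/2 + 1))/(2*u**2 + 8) = f(u).
F(5/2) = -5*log(41/4)/4 + sin(19/4); F(1) = -5*log(5)/4 + sin(5/2).
Integral = F(5/2) - F(1) = -5*log(41/4)/4 + sin(19/4) - sin(5/2) + 5*log(5)/4.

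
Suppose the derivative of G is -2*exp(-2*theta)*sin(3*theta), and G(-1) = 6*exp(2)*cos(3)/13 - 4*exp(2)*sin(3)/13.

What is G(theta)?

G(theta) = 4*exp(-2*theta)*sin(3*theta)/13 + 6*exp(-2*theta)*cos(3*theta)/13

Check a candidate G(theta) by differentiating: d/dtheta[G] must match the given G'(theta).
A general antiderivative is 4*exp(-2*theta)*sin(3*theta)/13 + 6*exp(-2*theta)*cos(3*theta)/13 + C.
The condition gives C = 6*exp(2)*cos(3)/13 - 4*exp(2)*sin(3)/13 - (6*exp(2)*cos(3)/13 - 4*exp(2)*sin(3)/13) = 0.
So G(theta) = 4*exp(-2*theta)*sin(3*theta)/13 + 6*exp(-2*theta)*cos(3*theta)/13.
Check: d/dtheta[4*exp(-2*theta)*sin(3*theta)/13 + 6*exp(-2*theta)*cos(3*theta)/13] = -2*exp(-2*theta)*sin(3*theta) = G'(theta).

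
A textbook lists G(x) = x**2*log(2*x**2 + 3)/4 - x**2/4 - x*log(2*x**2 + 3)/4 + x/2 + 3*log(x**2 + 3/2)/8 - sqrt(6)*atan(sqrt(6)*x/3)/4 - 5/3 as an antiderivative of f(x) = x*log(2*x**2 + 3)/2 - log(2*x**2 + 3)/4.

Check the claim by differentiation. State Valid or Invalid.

Valid: G'(x) = f(x).

d/dx[G] = x*log(2*x**2 + 3)/2 - log(2*x**2 + 3)/4
This equals f(x) exactly, so the claim holds.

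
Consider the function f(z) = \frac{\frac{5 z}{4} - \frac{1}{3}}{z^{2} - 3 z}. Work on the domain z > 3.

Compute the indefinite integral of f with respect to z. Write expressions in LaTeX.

The denominator factors as 12 z \left(z - 3\right); partial fractions split f into directly integrable pieces: \frac{41}{36 \left(z - 3\right)} + \frac{1}{9 z}.
Check: d/dz[\frac{\log{\left(z \right)}}{9} + \frac{41 \log{\left(z - 3 \right)}}{36}] = \frac{15 z - 4}{12 z^{2} - 36 z}, which equals f(z).

F(z) = \frac{\log{\left(z \right)}}{9} + \frac{41 \log{\left(z - 3 \right)}}{36} + C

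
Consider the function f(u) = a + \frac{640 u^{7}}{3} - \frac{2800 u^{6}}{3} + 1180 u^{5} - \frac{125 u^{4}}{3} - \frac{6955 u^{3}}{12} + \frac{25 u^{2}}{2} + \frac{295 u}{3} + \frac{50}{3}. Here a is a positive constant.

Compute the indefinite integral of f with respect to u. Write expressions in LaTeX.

F(u) = a u + \frac{80 u^{8}}{3} - \frac{400 u^{7}}{3} + \frac{590 u^{6}}{3} - \frac{25 u^{5}}{3} - \frac{6955 u^{4}}{48} + \frac{25 u^{3}}{6} + \frac{295 u^{2}}{6} + \frac{50 u}{3} + C

The integrand splits into summands that can be handled one at a time.
Check: d/du[a u + \frac{80 u^{8}}{3} - \frac{400 u^{7}}{3} + \frac{590 u^{6}}{3} - \frac{25 u^{5}}{3} - \frac{6955 u^{4}}{48} + \frac{25 u^{3}}{6} + \frac{295 u^{2}}{6} + \frac{50 u}{3}] = a + \frac{640 u^{7}}{3} - \frac{2800 u^{6}}{3} + 1180 u^{5} - \frac{125 u^{4}}{3} - \frac{6955 u^{3}}{12} + \frac{25 u^{2}}{2} + \frac{295 u}{3} + \frac{50}{3} = f(u).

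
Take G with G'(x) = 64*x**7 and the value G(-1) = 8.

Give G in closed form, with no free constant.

G(x) = 8*x**8

Recover the given G'(x) by differentiating a candidate G(x); any mismatch rules it out.
A general antiderivative is 8*x**8 + C.
The condition gives C = 8 - (8) = 0.
So G(x) = 8*x**8.
Check: d/dx[8*x**8] = 64*x**7 = G'(x).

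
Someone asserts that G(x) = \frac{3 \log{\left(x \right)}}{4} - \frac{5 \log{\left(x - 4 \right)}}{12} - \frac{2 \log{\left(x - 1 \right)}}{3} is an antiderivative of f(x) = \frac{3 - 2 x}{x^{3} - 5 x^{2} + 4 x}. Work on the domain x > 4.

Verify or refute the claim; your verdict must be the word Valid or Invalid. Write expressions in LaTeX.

d/dx[G] = \frac{- x^{2} - 2 x + 9}{3 x^{3} - 15 x^{2} + 12 x}
d/dx[G] - f(x) = - \frac{1}{3 x - 3} != 0.

Invalid: d/dx[G] - f = - \frac{1}{3 x - 3}, which is not 0.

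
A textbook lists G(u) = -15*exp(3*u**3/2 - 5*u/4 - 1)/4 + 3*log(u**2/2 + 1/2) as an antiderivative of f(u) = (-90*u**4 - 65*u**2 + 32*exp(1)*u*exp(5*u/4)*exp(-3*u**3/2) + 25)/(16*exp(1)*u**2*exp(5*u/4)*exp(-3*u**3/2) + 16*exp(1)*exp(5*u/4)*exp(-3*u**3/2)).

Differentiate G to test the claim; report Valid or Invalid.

d/du[G] = (-270*u**4 - 195*u**2 + 96*exp(1)*u*exp(5*u/4)*exp(-3*u**3/2) + 75)/(16*exp(1)*u**2*exp(5*u/4)*exp(-3*u**3/2) + 16*exp(1)*exp(5*u/4)*exp(-3*u**3/2))
d/du[G] - f(u) = (-90*u**4*exp(5*u/4)*exp(3*u**3/2) - 65*u**2*exp(5*u/4)*exp(3*u**3/2) + 32*exp(1)*u*exp(5*u/2) + 25*exp(5*u/4)*exp(3*u**3/2))/(8*exp(1)*u**2*exp(5*u/2) + 8*exp(1)*exp(5*u/2)) != 0.

Invalid: d/du[G] - f = (-90*u**4*exp(5*u/4)*exp(3*u**3/2) - 65*u**2*exp(5*u/4)*exp(3*u**3/2) + 32*exp(1)*u*exp(5*u/2) + 25*exp(5*u/4)*exp(3*u**3/2))/(8*exp(1)*u**2*exp(5*u/2) + 8*exp(1)*exp(5*u/2)), which is not 0.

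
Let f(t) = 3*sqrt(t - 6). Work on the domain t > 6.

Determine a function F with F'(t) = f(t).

An antiderivative is F(t) = 2*t*sqrt(t - 6) - 12*sqrt(t - 6).

Since d/dt undoes antidifferentiation here, F'(t) = f(t) is required of F(t).
Check: d/dt[2*t*sqrt(t - 6) - 12*sqrt(t - 6)] = (3*t - 18)/sqrt(t - 6), which equals f(t).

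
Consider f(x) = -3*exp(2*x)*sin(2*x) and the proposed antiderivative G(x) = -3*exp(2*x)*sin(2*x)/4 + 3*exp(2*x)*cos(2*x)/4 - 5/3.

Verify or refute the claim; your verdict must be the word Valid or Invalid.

Valid. The derivative of G reproduces f.

d/dx[G] = -3*exp(2*x)*sin(2*x)
This equals f(x) exactly, so the claim holds.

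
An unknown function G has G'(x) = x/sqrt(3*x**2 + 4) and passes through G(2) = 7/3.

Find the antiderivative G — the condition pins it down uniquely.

G'(x) matches the chain-rule pattern g'(h)*h' with inner function h(x) = 3*x**2 + 4; substituting u = h(x) collapses the integral.
A general antiderivative is sqrt(3*x**2 + 4)/3 + C.
The condition gives C = 7/3 - (4/3) = 1.
So G(x) = sqrt(3*x**2 + 4)/3 + 1.
Check: d/dx[sqrt(3*x**2 + 4)/3 + 1] = x/sqrt(3*x**2 + 4) = G'(x).

G(x) = sqrt(3*x**2 + 4)/3 + 1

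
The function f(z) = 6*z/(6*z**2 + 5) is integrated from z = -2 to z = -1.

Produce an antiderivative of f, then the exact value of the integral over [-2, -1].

Antiderivative: F(z) = log(2*z**2 + 5/3)/2; value = -log(29/3)/2 + log(11/3)/2

The substitution u = 2*z**2 + 5/3 works: f is exactly (dF/du)*(du/dz) for that inner function.
F(z) = log(2*z**2 + 5/3)/2 is an antiderivative of f.
Check: d/dz[log(2*z**2 + 5/3)/2] = 6*z/(6*z**2 + 5) = f(z).
F(-1) = log(11/3)/2; F(-2) = log(29/3)/2.
Integral = F(-1) - F(-2) = -log(29/3)/2 + log(11/3)/2.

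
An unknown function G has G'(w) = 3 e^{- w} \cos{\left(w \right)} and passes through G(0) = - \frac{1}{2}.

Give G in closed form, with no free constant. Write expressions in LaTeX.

The proposed G(w) is checked by its d/dw: the result must match the given G'(w).
A general antiderivative is \frac{3 e^{- w} \sin{\left(w \right)}}{2} - \frac{3 e^{- w} \cos{\left(w \right)}}{2} + C.
The condition gives C = - \frac{1}{2} - (- \frac{3}{2}) = 1.
So G(w) = \frac{\left(2 e^{w} + 3 \sin{\left(w \right)} - 3 \cos{\left(w \right)}\right) e^{- w}}{2}.
Check: d/dw[\frac{\left(2 e^{w} + 3 \sin{\left(w \right)} - 3 \cos{\left(w \right)}\right) e^{- w}}{2}] = 3 e^{- w} \cos{\left(w \right)} = G'(w).

G(w) = \frac{\left(2 e^{w} + 3 \sin{\left(w \right)} - 3 \cos{\left(w \right)}\right) e^{- w}}{2}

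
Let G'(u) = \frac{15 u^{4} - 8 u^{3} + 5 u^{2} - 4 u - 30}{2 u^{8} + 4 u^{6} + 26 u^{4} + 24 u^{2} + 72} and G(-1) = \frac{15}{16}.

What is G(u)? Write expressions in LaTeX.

G(u) = \frac{u^{4} + u^{2} - 5 u + 8}{2 \left(u^{4} + u^{2} + 6\right)}

Recognize the product-rule pattern: G'(u) = v'r + vr' with v = \frac{1}{\frac{u^{4}}{2} + \frac{u^{2}}{2} + 3}, r = \frac{1}{2} - \frac{5 u}{4}, so integration by parts undoes it.
A general antiderivative is \frac{\frac{1}{2} - \frac{5 u}{4}}{\frac{u^{4}}{2} + \frac{u^{2}}{2} + 3} + C.
The condition gives C = \frac{15}{16} - (\frac{7}{16}) = \frac{1}{2}.
So G(u) = \frac{u^{4} + u^{2} - 5 u + 8}{2 \left(u^{4} + u^{2} + 6\right)}.
Check: d/du[\frac{u^{4} + u^{2} - 5 u + 8}{2 \left(u^{4} + u^{2} + 6\right)}] = \frac{15 u^{4} - 8 u^{3} + 5 u^{2} - 4 u - 30}{2 u^{8} + 4 u^{6} + 26 u^{4} + 24 u^{2} + 72} = G'(u).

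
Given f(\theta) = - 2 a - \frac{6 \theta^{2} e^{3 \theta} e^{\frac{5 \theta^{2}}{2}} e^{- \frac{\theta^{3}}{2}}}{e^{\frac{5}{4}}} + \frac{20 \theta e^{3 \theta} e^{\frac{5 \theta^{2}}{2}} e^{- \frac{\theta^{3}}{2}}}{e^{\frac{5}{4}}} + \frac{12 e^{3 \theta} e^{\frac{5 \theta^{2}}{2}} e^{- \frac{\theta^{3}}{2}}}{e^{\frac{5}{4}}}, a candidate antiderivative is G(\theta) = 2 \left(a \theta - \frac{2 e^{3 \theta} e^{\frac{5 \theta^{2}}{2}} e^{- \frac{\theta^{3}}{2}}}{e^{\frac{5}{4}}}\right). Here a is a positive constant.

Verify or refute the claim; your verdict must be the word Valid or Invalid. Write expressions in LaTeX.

Invalid: d/d\theta[G] - f = \frac{\left(4 a e^{\frac{5}{2}} e^{- 3 \theta} e^{- \frac{5 \theta^{2}}{2}} e^{\theta^{3}} + 12 \theta^{2} e^{\frac{5}{4}} e^{\frac{\theta^{3}}{2}} - 40 \theta e^{\frac{5}{4}} e^{\frac{\theta^{3}}{2}} - 24 e^{\frac{5}{4}} e^{\frac{\theta^{3}}{2}}\right) e^{3 \theta} e^{\frac{5 \theta^{2}}{2}} e^{- \theta^{3}}}{e^{\frac{5}{2}}}, which is not 0.

d/d\theta[G] = \frac{\left(2 a e^{\frac{5}{4}} e^{\frac{\theta^{3}}{2}} + 6 \theta^{2} e^{3 \theta} e^{\frac{5 \theta^{2}}{2}} - 20 \theta e^{3 \theta} e^{\frac{5 \theta^{2}}{2}} - 12 e^{3 \theta} e^{\frac{5 \theta^{2}}{2}}\right) e^{- \frac{\theta^{3}}{2}}}{e^{\frac{5}{4}}}
d/d\theta[G] - f(\theta) = \frac{\left(4 a e^{\frac{5}{2}} e^{- 3 \theta} e^{- \frac{5 \theta^{2}}{2}} e^{\theta^{3}} + 12 \theta^{2} e^{\frac{5}{4}} e^{\frac{\theta^{3}}{2}} - 40 \theta e^{\frac{5}{4}} e^{\frac{\theta^{3}}{2}} - 24 e^{\frac{5}{4}} e^{\frac{\theta^{3}}{2}}\right) e^{3 \theta} e^{\frac{5 \theta^{2}}{2}} e^{- \theta^{3}}}{e^{\frac{5}{2}}} != 0.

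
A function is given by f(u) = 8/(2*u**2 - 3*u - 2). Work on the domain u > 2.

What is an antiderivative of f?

Factor the denominator ((u - 2)*(2*u + 1)) and decompose: f = -16/(5*(2*u + 1)) + 8/(5*(u - 2)); each piece integrates to a log, atan, or power term.
Check: d/du[8*log(u - 2)/5 - 8*log(u + 1/2)/5] = 8/(2*u**2 - 3*u - 2) = f(u).

An antiderivative is F(u) = 8*log(u - 2)/5 - 8*log(u + 1/2)/5.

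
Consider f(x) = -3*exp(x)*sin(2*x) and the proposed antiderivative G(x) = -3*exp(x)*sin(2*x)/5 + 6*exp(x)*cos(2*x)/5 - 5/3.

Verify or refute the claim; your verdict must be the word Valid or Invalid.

d/dx[G] = -3*exp(x)*sin(2*x)
This equals f(x) exactly, so the claim holds.

Valid - the claim checks out under differentiation.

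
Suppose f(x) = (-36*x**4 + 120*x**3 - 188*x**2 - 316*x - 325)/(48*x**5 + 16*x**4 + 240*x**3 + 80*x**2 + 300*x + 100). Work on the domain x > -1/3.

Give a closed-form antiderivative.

Differentiate the proposed F(x) back; it has to land on f(x) exactly.
Check: d/dx[(-20*x - 3*(2*x**2 + 5)*log(3*x/2 + 1/2) + 4)/(4*(2*x**2 + 5))] = (-36*x**4 + 120*x**3 - 188*x**2 - 316*x - 325)/(48*x**5 + 16*x**4 + 240*x**3 + 80*x**2 + 300*x + 100) = f(x).

An antiderivative is F(x) = (-20*x - 3*(2*x**2 + 5)*log(3*x/2 + 1/2) + 4)/(4*(2*x**2 + 5)).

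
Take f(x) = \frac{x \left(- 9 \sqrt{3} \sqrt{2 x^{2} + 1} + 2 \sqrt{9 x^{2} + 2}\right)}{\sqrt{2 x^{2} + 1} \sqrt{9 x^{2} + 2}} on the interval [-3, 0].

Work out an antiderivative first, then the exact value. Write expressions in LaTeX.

Antiderivative: F(x) = \sqrt{2 x^{2} + 1} - 3 \sqrt{3 x^{2} + \frac{2}{3}}; value = - \sqrt{19} - \sqrt{6} + 1 + \sqrt{249}

Whatever form F(x) takes, F'(x) = f(x) is non-negotiable.
F(x) = \sqrt{2 x^{2} + 1} - 3 \sqrt{3 x^{2} + \frac{2}{3}} is an antiderivative of f.
Check: d/dx[\sqrt{2 x^{2} + 1} - 3 \sqrt{3 x^{2} + \frac{2}{3}}] = \frac{- 9 \sqrt{3} x \sqrt{2 x^{2} + 1} + 2 x \sqrt{9 x^{2} + 2}}{\sqrt{2 x^{2} + 1} \sqrt{9 x^{2} + 2}}, which equals f(x).
F(0) = 1 - \sqrt{6}; F(-3) = - \sqrt{249} + \sqrt{19}.
Integral = F(0) - F(-3) = - \sqrt{19} - \sqrt{6} + 1 + \sqrt{249}.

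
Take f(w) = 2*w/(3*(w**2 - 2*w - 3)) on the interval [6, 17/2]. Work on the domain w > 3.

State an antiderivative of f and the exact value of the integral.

Antiderivative: F(w) = log(w - 3)/2 + log(w + 1)/6; value = -log(3)/2 - log(7)/6 + log(19/2)/6 + log(11/2)/2

The denominator factors as 3*(w - 3)*(w + 1); partial fractions split f into directly integrable pieces: 1/(6*(w + 1)) + 1/(2*(w - 3)).
F(w) = log(w - 3)/2 + log(w + 1)/6 is an antiderivative of f.
Check: d/dw[log(w - 3)/2 + log(w + 1)/6] = 2*w/(3*w**2 - 6*w - 9), which equals f(w).
F(17/2) = log(19/2)/6 + log(11/2)/2; F(6) = log(7)/6 + log(3)/2.
Integral = F(17/2) - F(6) = -log(3)/2 - log(7)/6 + log(19/2)/6 + log(11/2)/2.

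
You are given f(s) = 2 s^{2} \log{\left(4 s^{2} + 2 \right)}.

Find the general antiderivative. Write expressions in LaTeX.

F(s) = \frac{2 s^{3} \log{\left(4 s^{2} + 2 \right)}}{3} - \frac{4 s^{3}}{9} + \frac{2 s}{3} - \frac{\sqrt{2} \operatorname{atan}{\left(\sqrt{2} s \right)}}{3} + C

For F(s) to be correct the identity F'(s) - f(s) = 0 must hold.
Check: d/ds[\frac{2 s^{3} \log{\left(4 s^{2} + 2 \right)}}{3} - \frac{4 s^{3}}{9} + \frac{2 s}{3} - \frac{\sqrt{2} \operatorname{atan}{\left(\sqrt{2} s \right)}}{3}] = 2 s^{2} \log{\left(2 s^{2} + 1 \right)} + 2 s^{2} \log{\left(2 \right)}, which equals f(s).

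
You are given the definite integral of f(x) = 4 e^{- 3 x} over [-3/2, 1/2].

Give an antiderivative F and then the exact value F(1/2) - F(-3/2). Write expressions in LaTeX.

Any candidate F(x) must reproduce f(x) exactly when differentiated.
F(x) = - \frac{4 e^{- 3 x}}{3} is an antiderivative of f.
Check: d/dx[- \frac{4 e^{- 3 x}}{3}] = 4 e^{- 3 x} = f(x).
F(1/2) = - \frac{4}{3 e^{\frac{3}{2}}}; F(-3/2) = - \frac{4 e^{\frac{9}{2}}}{3}.
Integral = F(1/2) - F(-3/2) = - \frac{4}{3 e^{\frac{3}{2}}} + \frac{4 e^{\frac{9}{2}}}{3}.

Antiderivative: F(x) = - \frac{4 e^{- 3 x}}{3}; value = - \frac{4}{3 e^{\frac{3}{2}}} + \frac{4 e^{\frac{9}{2}}}{3}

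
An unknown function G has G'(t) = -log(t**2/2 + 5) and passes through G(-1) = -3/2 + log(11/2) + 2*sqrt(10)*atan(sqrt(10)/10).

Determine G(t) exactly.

Recover the given G'(t) by differentiating a candidate G(t); any mismatch rules it out.
A general antiderivative is -t*log(t**2/2 + 5) + 2*t - 2*sqrt(10)*atan(sqrt(10)*t/10) + C.
The condition gives C = -3/2 + log(11/2) + 2*sqrt(10)*atan(sqrt(10)/10) - (-2 + log(11/2) + 2*sqrt(10)*atan(sqrt(10)/10)) = 1/2.
So G(t) = -(2*t*log(t**2/2 + 5) - 4*t + 4*sqrt(10)*atan(sqrt(10)*t/10) - 1)/2.
Check: d/dt[-(2*t*log(t**2/2 + 5) - 4*t + 4*sqrt(10)*atan(sqrt(10)*t/10) - 1)/2] = -log(t**2/2 + 5) = G'(t).

G(t) = -(2*t*log(t**2/2 + 5) - 4*t + 4*sqrt(10)*atan(sqrt(10)*t/10) - 1)/2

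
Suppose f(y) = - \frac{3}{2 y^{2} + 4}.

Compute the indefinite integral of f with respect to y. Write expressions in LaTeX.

A first test for any F(y): its y-derivative must equal f(y) identically.
Check: d/dy[- \frac{3 \sqrt{2} \operatorname{atan}{\left(\frac{\sqrt{2} y}{2} \right)}}{4}] = - \frac{3}{2 y^{2} + 4} = f(y).

F(y) = - \frac{3 \sqrt{2} \operatorname{atan}{\left(\frac{\sqrt{2} y}{2} \right)}}{4} + C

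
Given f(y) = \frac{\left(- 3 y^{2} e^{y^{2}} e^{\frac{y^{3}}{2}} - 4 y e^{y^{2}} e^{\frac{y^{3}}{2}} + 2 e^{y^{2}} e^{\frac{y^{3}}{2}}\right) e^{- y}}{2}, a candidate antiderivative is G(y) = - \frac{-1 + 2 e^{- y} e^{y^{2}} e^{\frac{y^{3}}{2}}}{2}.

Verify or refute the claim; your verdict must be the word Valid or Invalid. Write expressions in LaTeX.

d/dy[G] = \frac{\left(- 3 y^{2} e^{y^{2}} e^{\frac{y^{3}}{2}} - 4 y e^{y^{2}} e^{\frac{y^{3}}{2}} + 2 e^{y^{2}} e^{\frac{y^{3}}{2}}\right) e^{- y}}{2}
This equals f(y) exactly, so the claim holds.

Valid - differentiating G returns exactly f.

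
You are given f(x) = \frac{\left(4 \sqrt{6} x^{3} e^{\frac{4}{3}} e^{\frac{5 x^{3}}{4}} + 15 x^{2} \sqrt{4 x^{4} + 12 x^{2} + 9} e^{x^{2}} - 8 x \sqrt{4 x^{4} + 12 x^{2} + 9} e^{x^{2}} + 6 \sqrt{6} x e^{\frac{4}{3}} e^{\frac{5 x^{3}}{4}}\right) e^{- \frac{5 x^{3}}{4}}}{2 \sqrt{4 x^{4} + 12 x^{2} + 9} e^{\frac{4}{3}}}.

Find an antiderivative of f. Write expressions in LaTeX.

Recover f(x) by differentiating a candidate F(x); any mismatch rules it out.
Check: d/dx[\frac{\sqrt{6} \left(3 \sqrt{4 x^{4} + 12 x^{2} + 9} e^{\frac{4}{3}} e^{- x^{2}} e^{\frac{5 x^{3}}{4}} - 4 \sqrt{6}\right) e^{x^{2}} e^{- \frac{5 x^{3}}{4}}}{12 e^{\frac{4}{3}}}] = \frac{\left(4 \sqrt{6} x^{3} e^{\frac{4}{3}} e^{\frac{5 x^{3}}{4}} + 15 x^{2} \sqrt{4 x^{4} + 12 x^{2} + 9} e^{x^{2}} - 8 x \sqrt{4 x^{4} + 12 x^{2} + 9} e^{x^{2}} + 6 \sqrt{6} x e^{\frac{4}{3}} e^{\frac{5 x^{3}}{4}}\right) e^{- \frac{5 x^{3}}{4}}}{2 \sqrt{4 x^{4} + 12 x^{2} + 9} e^{\frac{4}{3}}} = f(x).

An antiderivative is F(x) = \frac{\sqrt{6} \left(3 \sqrt{4 x^{4} + 12 x^{2} + 9} e^{\frac{4}{3}} e^{- x^{2}} e^{\frac{5 x^{3}}{4}} - 4 \sqrt{6}\right) e^{x^{2}} e^{- \frac{5 x^{3}}{4}}}{12 e^{\frac{4}{3}}}.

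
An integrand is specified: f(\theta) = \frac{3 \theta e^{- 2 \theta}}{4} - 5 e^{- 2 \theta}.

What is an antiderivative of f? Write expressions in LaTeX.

Recognize the product-rule pattern: f = u'v + uv' with u = \frac{37}{16} - \frac{3 \theta}{8}, v = e^{- 2 \theta}, so integration by parts undoes it.
Check: d/d\theta[- \frac{3 \theta e^{- 2 \theta}}{8} + \frac{37 e^{- 2 \theta}}{16}] = \frac{\left(3 \theta - 20\right) e^{- 2 \theta}}{4}, which equals f(\theta).

An antiderivative is F(\theta) = - \frac{3 \theta e^{- 2 \theta}}{8} + \frac{37 e^{- 2 \theta}}{16}.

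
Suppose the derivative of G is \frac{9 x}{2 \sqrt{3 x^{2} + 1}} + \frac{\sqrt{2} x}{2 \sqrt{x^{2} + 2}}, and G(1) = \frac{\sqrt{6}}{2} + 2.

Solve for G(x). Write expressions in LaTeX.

G(x) = \sqrt{\frac{x^{2}}{2} + 1} + \frac{3 \sqrt{3 x^{2} + 1}}{2} - 1

The integrand splits into summands that can be handled one at a time.
A general antiderivative is \sqrt{\frac{x^{2}}{2} + 1} + \frac{3 \sqrt{3 x^{2} + 1}}{2} + C.
The condition gives C = \frac{\sqrt{6}}{2} + 2 - (\frac{\sqrt{6}}{2} + 3) = -1.
So G(x) = \sqrt{\frac{x^{2}}{2} + 1} + \frac{3 \sqrt{3 x^{2} + 1}}{2} - 1.
Check: d/dx[\sqrt{\frac{x^{2}}{2} + 1} + \frac{3 \sqrt{3 x^{2} + 1}}{2} - 1] = \frac{9 x \sqrt{x^{2} + 2} + \sqrt{2} x \sqrt{3 x^{2} + 1}}{2 \sqrt{x^{2} + 2} \sqrt{3 x^{2} + 1}}, which equals G'(x).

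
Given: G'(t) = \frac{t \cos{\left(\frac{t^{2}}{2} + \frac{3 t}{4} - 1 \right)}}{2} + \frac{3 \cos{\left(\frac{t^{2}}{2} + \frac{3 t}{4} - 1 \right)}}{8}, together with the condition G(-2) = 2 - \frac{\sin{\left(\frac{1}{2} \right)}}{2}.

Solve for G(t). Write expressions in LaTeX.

G'(t) matches the chain-rule pattern g'(h)*h' with inner function h(t) = \frac{t^{2}}{2} + \frac{3 t}{4} - 1; substituting u = h(t) collapses the integral.
A general antiderivative is \frac{\sin{\left(\frac{t^{2}}{2} + \frac{3 t}{4} - 1 \right)}}{2} + C.
The condition gives C = 2 - \frac{\sin{\left(\frac{1}{2} \right)}}{2} - (- \frac{\sin{\left(\frac{1}{2} \right)}}{2}) = 2.
So G(t) = \frac{\sin{\left(\frac{t^{2}}{2} + \frac{3 t}{4} - 1 \right)}}{2} + 2.
Check: d/dt[\frac{\sin{\left(\frac{t^{2}}{2} + \frac{3 t}{4} - 1 \right)}}{2} + 2] = \frac{t \cos{\left(\frac{t^{2}}{2} + \frac{3 t}{4} - 1 \right)}}{2} + \frac{3 \cos{\left(\frac{t^{2}}{2} + \frac{3 t}{4} - 1 \right)}}{8} = G'(t).

G(t) = \frac{\sin{\left(\frac{t^{2}}{2} + \frac{3 t}{4} - 1 \right)}}{2} + 2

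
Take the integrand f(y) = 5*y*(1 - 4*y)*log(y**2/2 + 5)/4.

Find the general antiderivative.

F(y) = -5*y**3*log(y**2/2 + 5)/3 + 10*y**3/9 + 5*y**2*log(y**2/2 + 5)/8 - 5*y**2/8 - 100*y/3 + 25*log(y**2 + 10)/4 + 100*sqrt(10)*atan(sqrt(10)*y/10)/3 + C

A candidate is checked by its d/dy: the result must match f(y).
Check: d/dy[-5*y**3*log(y**2/2 + 5)/3 + 10*y**3/9 + 5*y**2*log(y**2/2 + 5)/8 - 5*y**2/8 - 100*y/3 + 25*log(y**2 + 10)/4 + 100*sqrt(10)*atan(sqrt(10)*y/10)/3] = -5*y**2*log(y**2/2 + 5) + 5*y*log(y**2/2 + 5)/4, which equals f(y).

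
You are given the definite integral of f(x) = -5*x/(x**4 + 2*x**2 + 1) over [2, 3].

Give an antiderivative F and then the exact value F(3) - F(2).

The substitution u = 2*x**2 + 2 works: f is exactly (dF/du)*(du/dx) for that inner function.
F(x) = 5/(2*x**2 + 2) is an antiderivative of f.
Check: d/dx[5/(2*x**2 + 2)] = -5*x/(x**4 + 2*x**2 + 1) = f(x).
F(3) = 1/4; F(2) = 1/2.
Integral = F(3) - F(2) = -1/4.

Antiderivative: F(x) = 5/(2*x**2 + 2); value = -1/4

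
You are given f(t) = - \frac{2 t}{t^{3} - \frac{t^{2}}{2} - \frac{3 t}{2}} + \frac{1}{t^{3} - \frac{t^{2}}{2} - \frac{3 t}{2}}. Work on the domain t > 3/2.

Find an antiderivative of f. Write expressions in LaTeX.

Factor the denominator (t \left(t + 1\right) \left(2 t - 3\right)) and decompose: f = - \frac{16}{15 \left(2 t - 3\right)} + \frac{6}{5 \left(t + 1\right)} - \frac{2}{3 t}; each piece integrates to a log, atan, or power term.
Check: d/dt[- \frac{2 \log{\left(t \right)}}{3} - \frac{8 \log{\left(t - \frac{3}{2} \right)}}{15} + \frac{6 \log{\left(t + 1 \right)}}{5}] = \frac{2 - 4 t}{2 t^{3} - t^{2} - 3 t}, which equals f(t).

An antiderivative is F(t) = - \frac{2 \log{\left(t \right)}}{3} - \frac{8 \log{\left(t - \frac{3}{2} \right)}}{15} + \frac{6 \log{\left(t + 1 \right)}}{5}.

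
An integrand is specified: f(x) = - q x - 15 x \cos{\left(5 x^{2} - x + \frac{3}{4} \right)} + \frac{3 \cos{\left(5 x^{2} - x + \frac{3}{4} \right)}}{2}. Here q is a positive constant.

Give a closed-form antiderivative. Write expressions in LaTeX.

Integrate term by term and add the pieces.
Check: d/dx[- \frac{q x^{2}}{2} - \frac{3 \sin{\left(5 x^{2} - x + \frac{3}{4} \right)}}{2}] = - q x - 15 x \cos{\left(5 x^{2} - x + \frac{3}{4} \right)} + \frac{3 \cos{\left(5 x^{2} - x + \frac{3}{4} \right)}}{2} = f(x).

An antiderivative is F(x) = - \frac{q x^{2}}{2} - \frac{3 \sin{\left(5 x^{2} - x + \frac{3}{4} \right)}}{2}.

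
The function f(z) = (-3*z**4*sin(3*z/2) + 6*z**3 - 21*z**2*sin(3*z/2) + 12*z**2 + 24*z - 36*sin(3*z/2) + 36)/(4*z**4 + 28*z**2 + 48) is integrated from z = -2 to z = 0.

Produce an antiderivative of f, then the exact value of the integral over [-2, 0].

Whatever form F(z) takes, F'(z) = f(z) is non-negotiable.
F(z) = (3*log(z**2 + 3) + 2*cos(3*z/2) + 6*atan(z/2))/4 is an antiderivative of f.
Check: d/dz[(3*log(z**2 + 3) + 2*cos(3*z/2) + 6*atan(z/2))/4] = (-3*z**4*sin(3*z/2) + 6*z**3 - 21*z**2*sin(3*z/2) + 12*z**2 + 24*z - 36*sin(3*z/2) + 36)/(4*z**4 + 28*z**2 + 48) = f(z).
F(0) = 1/2 + 3*log(3)/4; F(-2) = -3*pi/8 + cos(3)/2 + 3*log(7)/4.
Integral = F(0) - F(-2) = -3*log(7)/4 - cos(3)/2 + 1/2 + 3*log(3)/4 + 3*pi/8.

Antiderivative: F(z) = (3*log(z**2 + 3) + 2*cos(3*z/2) + 6*atan(z/2))/4; value = -3*log(7)/4 - cos(3)/2 + 1/2 + 3*log(3)/4 + 3*pi/8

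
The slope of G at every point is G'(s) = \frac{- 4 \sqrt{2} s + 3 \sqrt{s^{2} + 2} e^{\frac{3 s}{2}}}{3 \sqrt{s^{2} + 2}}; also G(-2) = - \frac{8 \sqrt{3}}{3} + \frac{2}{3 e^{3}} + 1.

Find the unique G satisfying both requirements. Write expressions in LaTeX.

G(s) = - \frac{4 \sqrt{2 s^{2} + 4}}{3} + \frac{2 e^{\frac{3 s}{2}}}{3} + 1

Whatever form G(s) takes, its d/ds must return the stated G'(s).
A general antiderivative is - \frac{4 \sqrt{2 s^{2} + 4}}{3} + \frac{2 e^{\frac{3 s}{2}}}{3} + C.
The condition gives C = - \frac{8 \sqrt{3}}{3} + \frac{2}{3 e^{3}} + 1 - (- \frac{8 \sqrt{3}}{3} + \frac{2}{3 e^{3}}) = 1.
So G(s) = - \frac{4 \sqrt{2 s^{2} + 4}}{3} + \frac{2 e^{\frac{3 s}{2}}}{3} + 1.
Check: d/ds[- \frac{4 \sqrt{2 s^{2} + 4}}{3} + \frac{2 e^{\frac{3 s}{2}}}{3} + 1] = \frac{- 4 \sqrt{2} s + 3 \sqrt{s^{2} + 2} e^{\frac{3 s}{2}}}{3 \sqrt{s^{2} + 2}} = G'(s).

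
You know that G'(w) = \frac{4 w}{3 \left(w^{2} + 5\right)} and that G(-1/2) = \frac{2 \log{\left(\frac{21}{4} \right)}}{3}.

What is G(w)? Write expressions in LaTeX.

G'(w) matches the chain-rule pattern g'(h)*h' with inner function h(w) = w^{2} + 5; substituting u = h(w) collapses the integral.
A general antiderivative is \frac{2 \log{\left(w^{2} + 5 \right)}}{3} + C.
The condition gives C = \frac{2 \log{\left(\frac{21}{4} \right)}}{3} - (\frac{2 \log{\left(\frac{21}{4} \right)}}{3}) = 0.
So G(w) = \frac{2 \log{\left(w^{2} + 5 \right)}}{3}.
Check: d/dw[\frac{2 \log{\left(w^{2} + 5 \right)}}{3}] = \frac{4 w}{3 w^{2} + 15}, which equals G'(w).

G(w) = \frac{2 \log{\left(w^{2} + 5 \right)}}{3}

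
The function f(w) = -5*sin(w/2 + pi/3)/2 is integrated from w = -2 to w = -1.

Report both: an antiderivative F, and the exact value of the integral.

For F(w) to be correct the identity F'(w) - f(w) = 0 must hold.
F(w) = 5*cos(w/2 + pi/3) is an antiderivative of f.
Check: d/dw[5*cos(w/2 + pi/3)] = -5*sin(w/2 + pi/3)/2 = f(w).
F(-1) = 5*sin(1/2 + pi/6); F(-2) = 5*sin(pi/6 + 1).
Integral = F(-1) - F(-2) = -5*sin(pi/6 + 1) + 5*sin(1/2 + pi/6).

Antiderivative: F(w) = 5*cos(w/2 + pi/3); value = -5*sin(pi/6 + 1) + 5*sin(1/2 + pi/6)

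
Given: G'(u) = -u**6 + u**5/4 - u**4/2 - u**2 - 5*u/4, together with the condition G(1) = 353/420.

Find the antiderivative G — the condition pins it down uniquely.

G(u) = (-120*u**7 + 35*u**6 - 84*u**5 - 280*u**3 - 525*u**2 + 1680)/840

The integrand splits into summands that can be handled one at a time.
A general antiderivative is -u**7/7 + u**6/24 - u**5/10 - u**3/3 - 5*u**2/8 + C.
The condition gives C = 353/420 - (-487/420) = 2.
So G(u) = (-120*u**7 + 35*u**6 - 84*u**5 - 280*u**3 - 525*u**2 + 1680)/840.
Check: d/du[(-120*u**7 + 35*u**6 - 84*u**5 - 280*u**3 - 525*u**2 + 1680)/840] = -u**6 + u**5/4 - u**4/2 - u**2 - 5*u/4 = G'(u).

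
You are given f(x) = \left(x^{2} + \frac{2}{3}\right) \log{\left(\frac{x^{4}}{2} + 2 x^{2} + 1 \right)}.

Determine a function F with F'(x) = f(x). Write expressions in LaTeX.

An antiderivative is F(x) = \frac{3 x^{3} \log{\left(\frac{x^{4}}{2} + 2 x^{2} + 1 \right)} - 4 x^{3} + 6 x \log{\left(\frac{x^{4}}{2} + 2 x^{2} + 1 \right)} + 6 \sqrt{2} \sqrt{2 - \sqrt{2}} \operatorname{atan}{\left(\frac{x}{\sqrt{2 - \sqrt{2}}} \right)} - 6 \sqrt{2} \sqrt{\sqrt{2} + 2} \operatorname{atan}{\left(\frac{x}{\sqrt{\sqrt{2} + 2}} \right)}}{9}.

Any candidate F(x) must reproduce f(x) exactly when differentiated.
Check: d/dx[\frac{3 x^{3} \log{\left(\frac{x^{4}}{2} + 2 x^{2} + 1 \right)} - 4 x^{3} + 6 x \log{\left(\frac{x^{4}}{2} + 2 x^{2} + 1 \right)} + 6 \sqrt{2} \sqrt{2 - \sqrt{2}} \operatorname{atan}{\left(\frac{x}{\sqrt{2 - \sqrt{2}}} \right)} - 6 \sqrt{2} \sqrt{\sqrt{2} + 2} \operatorname{atan}{\left(\frac{x}{\sqrt{\sqrt{2} + 2}} \right)}}{9}] = x^{2} \log{\left(\frac{x^{4}}{2} + 2 x^{2} + 1 \right)} + \frac{2 \log{\left(\frac{x^{4}}{2} + 2 x^{2} + 1 \right)}}{3}, which equals f(x).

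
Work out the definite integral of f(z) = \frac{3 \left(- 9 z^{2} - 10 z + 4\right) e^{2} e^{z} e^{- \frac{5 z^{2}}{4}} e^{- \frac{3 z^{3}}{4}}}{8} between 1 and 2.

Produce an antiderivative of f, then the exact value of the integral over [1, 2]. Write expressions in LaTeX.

f matches the chain-rule pattern g'(h)*h' with inner function h(z) = - \frac{3 z^{3}}{4} - \frac{5 z^{2}}{4} + z + 2; substituting u = h(z) collapses the integral.
F(z) = \frac{3 e^{- \frac{3 z^{3}}{4} - \frac{5 z^{2}}{4} + z + 2}}{2} is an antiderivative of f.
Check: d/dz[\frac{3 e^{- \frac{3 z^{3}}{4} - \frac{5 z^{2}}{4} + z + 2}}{2}] = \frac{\left(- 27 z^{2} - 30 z + 12\right) e^{2} e^{z} e^{- \frac{5 z^{2}}{4}} e^{- \frac{3 z^{3}}{4}}}{8}, which equals f(z).
F(2) = \frac{3}{2 e^{7}}; F(1) = \frac{3 e}{2}.
Integral = F(2) - F(1) = - \frac{3 e}{2} + \frac{3}{2 e^{7}}.

Antiderivative: F(z) = \frac{3 e^{- \frac{3 z^{3}}{4} - \frac{5 z^{2}}{4} + z + 2}}{2}; value = - \frac{3 e}{2} + \frac{3}{2 e^{7}}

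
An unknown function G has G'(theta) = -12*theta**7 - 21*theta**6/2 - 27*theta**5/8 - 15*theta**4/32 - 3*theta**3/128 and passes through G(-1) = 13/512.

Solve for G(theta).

G(theta) = -3*theta**8/2 - 3*theta**7/2 - 9*theta**6/16 - 3*theta**5/32 - 3*theta**4/512 + 1/2

The substitution u = -theta**2 - theta/4 works: G'(theta) is exactly (dG/du)*(du/dtheta) for that inner function.
A general antiderivative is -3*(-theta**2 - theta/4)**4/2 + C.
The condition gives C = 13/512 - (-243/512) = 1/2.
So G(theta) = -3*theta**8/2 - 3*theta**7/2 - 9*theta**6/16 - 3*theta**5/32 - 3*theta**4/512 + 1/2.
Check: d/dtheta[-3*theta**8/2 - 3*theta**7/2 - 9*theta**6/16 - 3*theta**5/32 - 3*theta**4/512 + 1/2] = -12*theta**7 - 21*theta**6/2 - 27*theta**5/8 - 15*theta**4/32 - 3*theta**3/128 = G'(theta).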